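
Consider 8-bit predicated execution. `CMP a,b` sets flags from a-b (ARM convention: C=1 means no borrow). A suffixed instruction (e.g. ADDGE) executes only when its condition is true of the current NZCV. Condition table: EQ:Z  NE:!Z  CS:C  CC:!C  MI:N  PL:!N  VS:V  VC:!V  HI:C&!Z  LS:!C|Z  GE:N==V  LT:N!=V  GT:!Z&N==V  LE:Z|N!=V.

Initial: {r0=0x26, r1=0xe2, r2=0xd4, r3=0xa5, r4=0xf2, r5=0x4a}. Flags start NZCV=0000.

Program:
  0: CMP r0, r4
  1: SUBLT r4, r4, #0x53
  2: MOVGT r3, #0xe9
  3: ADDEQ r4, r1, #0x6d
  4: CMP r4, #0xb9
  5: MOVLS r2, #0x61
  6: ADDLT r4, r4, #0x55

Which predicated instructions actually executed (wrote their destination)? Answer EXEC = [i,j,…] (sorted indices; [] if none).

[0] flags=0000 → (cmp)
[1] flags=0000 LT?F → skip
[2] flags=0000 GT?T → r3=0xe9
[3] flags=0000 EQ?F → skip
[4] flags=0010 → (cmp)
[5] flags=0010 LS?F → skip
[6] flags=0010 LT?F → skip

EXEC = [2]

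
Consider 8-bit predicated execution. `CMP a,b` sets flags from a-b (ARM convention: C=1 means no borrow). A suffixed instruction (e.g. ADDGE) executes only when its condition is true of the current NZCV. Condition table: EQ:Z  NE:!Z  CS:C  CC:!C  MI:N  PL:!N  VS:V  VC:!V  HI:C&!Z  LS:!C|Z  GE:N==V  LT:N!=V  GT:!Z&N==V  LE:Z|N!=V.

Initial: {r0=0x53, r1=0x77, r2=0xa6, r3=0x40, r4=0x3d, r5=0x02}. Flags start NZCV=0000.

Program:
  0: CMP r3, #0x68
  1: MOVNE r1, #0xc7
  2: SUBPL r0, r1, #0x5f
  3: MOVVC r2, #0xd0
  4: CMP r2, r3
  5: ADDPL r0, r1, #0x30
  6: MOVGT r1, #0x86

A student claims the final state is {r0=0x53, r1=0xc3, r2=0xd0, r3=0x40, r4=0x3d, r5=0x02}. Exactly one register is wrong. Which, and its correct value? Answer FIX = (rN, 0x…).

FIX = (r1, 0xc7)

[0] flags=1000 → (cmp)
[1] flags=1000 NE?T → r1=0xc7
[2] flags=1000 PL?F → skip
[3] flags=1000 VC?T → r2=0xd0
[4] flags=1010 → (cmp)
[5] flags=1010 PL?F → skip
[6] flags=1010 GT?F → skip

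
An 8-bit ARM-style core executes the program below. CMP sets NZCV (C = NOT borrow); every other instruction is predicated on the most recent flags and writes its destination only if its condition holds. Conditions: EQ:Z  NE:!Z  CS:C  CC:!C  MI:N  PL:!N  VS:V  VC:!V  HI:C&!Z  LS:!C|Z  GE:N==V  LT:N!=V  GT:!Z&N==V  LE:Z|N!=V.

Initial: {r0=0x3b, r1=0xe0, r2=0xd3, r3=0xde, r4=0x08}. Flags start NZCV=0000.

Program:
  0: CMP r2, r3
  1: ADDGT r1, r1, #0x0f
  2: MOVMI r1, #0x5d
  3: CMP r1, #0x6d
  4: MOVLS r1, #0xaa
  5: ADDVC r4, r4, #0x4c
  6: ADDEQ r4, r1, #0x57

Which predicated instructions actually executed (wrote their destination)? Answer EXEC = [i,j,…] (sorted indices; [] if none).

0: ✓ CMP  NZCV=1000
1: · ADDGT
2: ✓ MOVMI  r1←0x5d
3: ✓ CMP  NZCV=1000
4: ✓ MOVLS  r1←0xaa
5: ✓ ADDVC  r4←0x54
6: · ADDEQ

EXEC = [2,4,5]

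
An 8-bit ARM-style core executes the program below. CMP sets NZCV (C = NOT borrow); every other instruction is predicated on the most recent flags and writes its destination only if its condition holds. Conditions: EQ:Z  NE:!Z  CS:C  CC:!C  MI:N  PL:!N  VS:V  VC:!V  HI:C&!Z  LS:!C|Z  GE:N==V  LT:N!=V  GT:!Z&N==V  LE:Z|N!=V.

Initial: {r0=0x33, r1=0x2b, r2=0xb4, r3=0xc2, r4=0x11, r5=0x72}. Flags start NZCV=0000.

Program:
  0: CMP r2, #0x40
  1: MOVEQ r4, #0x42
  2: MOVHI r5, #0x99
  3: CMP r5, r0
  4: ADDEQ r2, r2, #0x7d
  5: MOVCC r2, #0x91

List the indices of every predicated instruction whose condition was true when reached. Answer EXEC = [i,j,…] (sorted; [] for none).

EXEC = [2]

[0] flags=0011 → (cmp)
[1] flags=0011 EQ?F → skip
[2] flags=0011 HI?T → r5=0x99
[3] flags=0011 → (cmp)
[4] flags=0011 EQ?F → skip
[5] flags=0011 CC?F → skip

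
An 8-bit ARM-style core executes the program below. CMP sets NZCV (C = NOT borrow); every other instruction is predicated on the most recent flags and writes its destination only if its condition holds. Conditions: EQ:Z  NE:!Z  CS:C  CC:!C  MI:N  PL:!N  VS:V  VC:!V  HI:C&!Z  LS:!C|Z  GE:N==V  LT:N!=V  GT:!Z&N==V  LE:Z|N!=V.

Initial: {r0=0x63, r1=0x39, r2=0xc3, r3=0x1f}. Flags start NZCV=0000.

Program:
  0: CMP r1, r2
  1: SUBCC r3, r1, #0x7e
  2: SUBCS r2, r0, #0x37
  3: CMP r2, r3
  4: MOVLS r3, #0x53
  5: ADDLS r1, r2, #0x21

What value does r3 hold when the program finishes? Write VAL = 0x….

VAL = 0xbb

0: ✓ CMP  NZCV=0000
1: ✓ SUBCC  r3←0xbb
2: · SUBCS
3: ✓ CMP  NZCV=0010
4: · MOVLS
5: · ADDLS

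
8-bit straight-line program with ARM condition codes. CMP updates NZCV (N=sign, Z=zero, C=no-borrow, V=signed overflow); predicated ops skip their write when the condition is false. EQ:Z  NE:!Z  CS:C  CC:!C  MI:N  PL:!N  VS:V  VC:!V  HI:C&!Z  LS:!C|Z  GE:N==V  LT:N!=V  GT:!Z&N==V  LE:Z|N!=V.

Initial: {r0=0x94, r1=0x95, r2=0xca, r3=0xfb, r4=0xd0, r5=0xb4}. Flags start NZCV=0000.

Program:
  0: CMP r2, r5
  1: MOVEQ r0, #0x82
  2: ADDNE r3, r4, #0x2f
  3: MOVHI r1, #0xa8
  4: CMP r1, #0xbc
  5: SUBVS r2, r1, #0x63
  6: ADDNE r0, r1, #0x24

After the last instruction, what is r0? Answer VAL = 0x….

VAL = 0xcc

0: ✓ CMP  NZCV=0010
1: · MOVEQ
2: ✓ ADDNE  r3←0xff
3: ✓ MOVHI  r1←0xa8
4: ✓ CMP  NZCV=1000
5: · SUBVS
6: ✓ ADDNE  r0←0xcc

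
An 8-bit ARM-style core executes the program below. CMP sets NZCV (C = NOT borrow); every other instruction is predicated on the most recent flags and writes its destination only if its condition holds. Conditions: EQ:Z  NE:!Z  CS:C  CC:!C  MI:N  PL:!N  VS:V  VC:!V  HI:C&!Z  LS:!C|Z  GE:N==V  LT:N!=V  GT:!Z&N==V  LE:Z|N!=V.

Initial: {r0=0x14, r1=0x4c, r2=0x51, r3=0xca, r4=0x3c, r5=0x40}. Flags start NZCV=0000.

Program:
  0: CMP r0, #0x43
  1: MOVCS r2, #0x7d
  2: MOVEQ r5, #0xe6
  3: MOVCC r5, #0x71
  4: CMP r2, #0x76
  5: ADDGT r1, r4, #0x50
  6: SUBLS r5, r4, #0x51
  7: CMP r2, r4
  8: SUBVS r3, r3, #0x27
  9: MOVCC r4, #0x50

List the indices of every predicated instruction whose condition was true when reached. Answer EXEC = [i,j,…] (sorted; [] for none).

0: ✓ CMP  NZCV=1000
1: · MOVCS
2: · MOVEQ
3: ✓ MOVCC  r5←0x71
4: ✓ CMP  NZCV=1000
5: · ADDGT
6: ✓ SUBLS  r5←0xeb
7: ✓ CMP  NZCV=0010
8: · SUBVS
9: · MOVCC

EXEC = [3,6]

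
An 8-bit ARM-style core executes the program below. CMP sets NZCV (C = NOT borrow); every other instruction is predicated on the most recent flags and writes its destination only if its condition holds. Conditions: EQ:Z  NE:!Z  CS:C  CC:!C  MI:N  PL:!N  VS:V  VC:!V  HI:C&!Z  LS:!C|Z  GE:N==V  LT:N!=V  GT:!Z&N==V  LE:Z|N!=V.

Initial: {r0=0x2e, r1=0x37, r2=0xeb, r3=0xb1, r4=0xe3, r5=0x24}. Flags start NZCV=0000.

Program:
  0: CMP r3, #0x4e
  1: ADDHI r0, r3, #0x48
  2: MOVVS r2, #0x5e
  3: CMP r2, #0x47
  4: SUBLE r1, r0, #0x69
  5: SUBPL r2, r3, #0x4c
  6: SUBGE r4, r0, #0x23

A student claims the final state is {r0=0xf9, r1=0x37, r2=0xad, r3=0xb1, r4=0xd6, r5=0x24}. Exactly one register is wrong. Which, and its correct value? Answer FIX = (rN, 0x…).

FIX = (r2, 0x65)

0: ✓ CMP  NZCV=0011
1: ✓ ADDHI  r0←0xf9
2: ✓ MOVVS  r2←0x5e
3: ✓ CMP  NZCV=0010
4: · SUBLE
5: ✓ SUBPL  r2←0x65
6: ✓ SUBGE  r4←0xd6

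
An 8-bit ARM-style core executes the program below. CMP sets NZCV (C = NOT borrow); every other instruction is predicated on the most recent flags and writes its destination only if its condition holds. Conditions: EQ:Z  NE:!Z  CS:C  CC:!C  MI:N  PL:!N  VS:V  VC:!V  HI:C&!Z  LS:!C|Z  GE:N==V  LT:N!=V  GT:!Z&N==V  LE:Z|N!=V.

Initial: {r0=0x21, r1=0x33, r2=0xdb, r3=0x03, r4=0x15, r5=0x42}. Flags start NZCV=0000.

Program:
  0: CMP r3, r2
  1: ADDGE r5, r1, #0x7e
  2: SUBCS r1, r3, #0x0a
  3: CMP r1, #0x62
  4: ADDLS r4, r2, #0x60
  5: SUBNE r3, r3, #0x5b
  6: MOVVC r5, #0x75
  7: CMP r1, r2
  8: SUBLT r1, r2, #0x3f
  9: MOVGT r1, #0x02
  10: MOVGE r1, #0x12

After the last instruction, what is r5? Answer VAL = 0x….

VAL = 0x75

[0] flags=0000 → (cmp)
[1] flags=0000 GE?T → r5=0xb1
[2] flags=0000 CS?F → skip
[3] flags=1000 → (cmp)
[4] flags=1000 LS?T → r4=0x3b
[5] flags=1000 NE?T → r3=0xa8
[6] flags=1000 VC?T → r5=0x75
[7] flags=0000 → (cmp)
[8] flags=0000 LT?F → skip
[9] flags=0000 GT?T → r1=0x02
[10] flags=0000 GE?T → r1=0x12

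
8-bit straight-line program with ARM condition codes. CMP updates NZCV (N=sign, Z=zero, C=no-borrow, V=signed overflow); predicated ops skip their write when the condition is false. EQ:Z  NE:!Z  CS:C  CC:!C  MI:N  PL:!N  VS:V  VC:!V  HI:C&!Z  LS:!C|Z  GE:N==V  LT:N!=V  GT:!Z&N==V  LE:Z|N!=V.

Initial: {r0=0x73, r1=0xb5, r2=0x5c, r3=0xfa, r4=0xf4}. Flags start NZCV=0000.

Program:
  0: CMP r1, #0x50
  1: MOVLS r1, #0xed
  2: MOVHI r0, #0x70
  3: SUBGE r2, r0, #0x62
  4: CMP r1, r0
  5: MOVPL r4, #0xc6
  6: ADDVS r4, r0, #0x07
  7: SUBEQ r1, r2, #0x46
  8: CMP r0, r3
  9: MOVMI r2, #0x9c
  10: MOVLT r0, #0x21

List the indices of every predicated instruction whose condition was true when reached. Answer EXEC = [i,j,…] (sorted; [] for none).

0: ✓ CMP  NZCV=0011
1: · MOVLS
2: ✓ MOVHI  r0←0x70
3: · SUBGE
4: ✓ CMP  NZCV=0011
5: ✓ MOVPL  r4←0xc6
6: ✓ ADDVS  r4←0x77
7: · SUBEQ
8: ✓ CMP  NZCV=0000
9: · MOVMI
10: · MOVLT

EXEC = [2,5,6]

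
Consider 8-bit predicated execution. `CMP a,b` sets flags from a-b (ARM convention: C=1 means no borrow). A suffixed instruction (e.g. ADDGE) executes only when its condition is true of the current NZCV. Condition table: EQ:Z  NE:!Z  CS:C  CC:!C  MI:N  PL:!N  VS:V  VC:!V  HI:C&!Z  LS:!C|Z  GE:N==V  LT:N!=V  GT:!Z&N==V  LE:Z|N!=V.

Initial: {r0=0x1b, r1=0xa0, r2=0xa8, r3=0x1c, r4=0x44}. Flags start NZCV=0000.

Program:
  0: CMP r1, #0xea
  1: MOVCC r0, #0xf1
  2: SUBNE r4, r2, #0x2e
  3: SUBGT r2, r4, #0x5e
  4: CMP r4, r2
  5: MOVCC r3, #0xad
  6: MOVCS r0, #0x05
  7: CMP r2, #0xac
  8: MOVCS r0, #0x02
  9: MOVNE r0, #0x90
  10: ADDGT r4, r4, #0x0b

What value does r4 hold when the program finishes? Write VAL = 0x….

VAL = 0x7a

0: ✓ CMP  NZCV=1000
1: ✓ MOVCC  r0←0xf1
2: ✓ SUBNE  r4←0x7a
3: · SUBGT
4: ✓ CMP  NZCV=1001
5: ✓ MOVCC  r3←0xad
6: · MOVCS
7: ✓ CMP  NZCV=1000
8: · MOVCS
9: ✓ MOVNE  r0←0x90
10: · ADDGT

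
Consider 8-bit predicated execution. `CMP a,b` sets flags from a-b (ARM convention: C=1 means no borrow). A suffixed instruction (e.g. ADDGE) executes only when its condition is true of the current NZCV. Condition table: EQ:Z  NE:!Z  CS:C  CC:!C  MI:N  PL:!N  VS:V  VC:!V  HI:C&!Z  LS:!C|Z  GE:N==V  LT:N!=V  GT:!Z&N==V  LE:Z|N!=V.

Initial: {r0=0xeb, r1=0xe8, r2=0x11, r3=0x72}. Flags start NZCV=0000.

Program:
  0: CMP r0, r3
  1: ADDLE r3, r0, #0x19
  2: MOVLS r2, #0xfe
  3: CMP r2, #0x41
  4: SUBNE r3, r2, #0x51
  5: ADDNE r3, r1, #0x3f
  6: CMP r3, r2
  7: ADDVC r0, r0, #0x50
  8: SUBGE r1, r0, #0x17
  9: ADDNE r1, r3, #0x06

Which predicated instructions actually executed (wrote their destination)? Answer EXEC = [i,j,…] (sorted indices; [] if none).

[0] flags=0011 → (cmp)
[1] flags=0011 LE?T → r3=0x04
[2] flags=0011 LS?F → skip
[3] flags=1000 → (cmp)
[4] flags=1000 NE?T → r3=0xc0
[5] flags=1000 NE?T → r3=0x27
[6] flags=0010 → (cmp)
[7] flags=0010 VC?T → r0=0x3b
[8] flags=0010 GE?T → r1=0x24
[9] flags=0010 NE?T → r1=0x2d

EXEC = [1,4,5,7,8,9]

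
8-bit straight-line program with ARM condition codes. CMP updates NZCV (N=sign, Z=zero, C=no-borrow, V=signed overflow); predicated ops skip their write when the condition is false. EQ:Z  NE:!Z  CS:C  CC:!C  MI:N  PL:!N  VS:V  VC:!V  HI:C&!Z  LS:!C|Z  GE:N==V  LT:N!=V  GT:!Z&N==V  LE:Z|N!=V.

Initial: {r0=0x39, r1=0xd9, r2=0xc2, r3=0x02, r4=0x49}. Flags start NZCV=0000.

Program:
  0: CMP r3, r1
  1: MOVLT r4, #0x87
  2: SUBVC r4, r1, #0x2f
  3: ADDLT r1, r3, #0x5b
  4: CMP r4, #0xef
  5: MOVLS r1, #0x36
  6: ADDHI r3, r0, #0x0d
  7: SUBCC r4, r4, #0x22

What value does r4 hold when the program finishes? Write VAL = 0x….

0: ✓ CMP  NZCV=0000
1: · MOVLT
2: ✓ SUBVC  r4←0xaa
3: · ADDLT
4: ✓ CMP  NZCV=1000
5: ✓ MOVLS  r1←0x36
6: · ADDHI
7: ✓ SUBCC  r4←0x88

VAL = 0x88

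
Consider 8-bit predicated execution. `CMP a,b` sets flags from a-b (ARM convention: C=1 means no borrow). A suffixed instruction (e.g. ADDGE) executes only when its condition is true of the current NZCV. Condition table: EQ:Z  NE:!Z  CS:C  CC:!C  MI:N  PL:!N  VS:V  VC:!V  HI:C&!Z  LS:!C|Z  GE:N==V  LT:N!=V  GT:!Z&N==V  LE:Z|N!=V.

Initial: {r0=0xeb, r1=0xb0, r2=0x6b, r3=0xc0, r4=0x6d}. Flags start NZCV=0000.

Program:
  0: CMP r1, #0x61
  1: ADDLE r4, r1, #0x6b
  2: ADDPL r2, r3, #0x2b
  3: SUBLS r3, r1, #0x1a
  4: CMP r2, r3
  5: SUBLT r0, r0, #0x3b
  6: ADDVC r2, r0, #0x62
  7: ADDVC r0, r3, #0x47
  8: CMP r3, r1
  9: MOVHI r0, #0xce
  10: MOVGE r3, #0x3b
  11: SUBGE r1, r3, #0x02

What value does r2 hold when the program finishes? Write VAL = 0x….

0: ✓ CMP  NZCV=0011
1: ✓ ADDLE  r4←0x1b
2: ✓ ADDPL  r2←0xeb
3: · SUBLS
4: ✓ CMP  NZCV=0010
5: · SUBLT
6: ✓ ADDVC  r2←0x4d
7: ✓ ADDVC  r0←0x07
8: ✓ CMP  NZCV=0010
9: ✓ MOVHI  r0←0xce
10: ✓ MOVGE  r3←0x3b
11: ✓ SUBGE  r1←0x39

VAL = 0x4d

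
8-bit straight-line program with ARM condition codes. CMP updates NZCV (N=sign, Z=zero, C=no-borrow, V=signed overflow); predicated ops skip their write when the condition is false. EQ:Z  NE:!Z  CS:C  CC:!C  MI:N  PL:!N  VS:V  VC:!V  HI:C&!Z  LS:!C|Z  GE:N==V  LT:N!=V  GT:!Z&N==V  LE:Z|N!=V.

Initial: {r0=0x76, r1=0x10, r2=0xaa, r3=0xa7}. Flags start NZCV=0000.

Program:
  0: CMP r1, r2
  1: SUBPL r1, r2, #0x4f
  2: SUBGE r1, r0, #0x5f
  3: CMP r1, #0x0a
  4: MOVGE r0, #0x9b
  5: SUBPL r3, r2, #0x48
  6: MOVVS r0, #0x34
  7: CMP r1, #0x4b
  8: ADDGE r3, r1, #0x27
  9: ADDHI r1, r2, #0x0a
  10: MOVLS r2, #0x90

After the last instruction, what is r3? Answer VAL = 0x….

[0] flags=0000 → (cmp)
[1] flags=0000 PL?T → r1=0x5b
[2] flags=0000 GE?T → r1=0x17
[3] flags=0010 → (cmp)
[4] flags=0010 GE?T → r0=0x9b
[5] flags=0010 PL?T → r3=0x62
[6] flags=0010 VS?F → skip
[7] flags=1000 → (cmp)
[8] flags=1000 GE?F → skip
[9] flags=1000 HI?F → skip
[10] flags=1000 LS?T → r2=0x90

VAL = 0x62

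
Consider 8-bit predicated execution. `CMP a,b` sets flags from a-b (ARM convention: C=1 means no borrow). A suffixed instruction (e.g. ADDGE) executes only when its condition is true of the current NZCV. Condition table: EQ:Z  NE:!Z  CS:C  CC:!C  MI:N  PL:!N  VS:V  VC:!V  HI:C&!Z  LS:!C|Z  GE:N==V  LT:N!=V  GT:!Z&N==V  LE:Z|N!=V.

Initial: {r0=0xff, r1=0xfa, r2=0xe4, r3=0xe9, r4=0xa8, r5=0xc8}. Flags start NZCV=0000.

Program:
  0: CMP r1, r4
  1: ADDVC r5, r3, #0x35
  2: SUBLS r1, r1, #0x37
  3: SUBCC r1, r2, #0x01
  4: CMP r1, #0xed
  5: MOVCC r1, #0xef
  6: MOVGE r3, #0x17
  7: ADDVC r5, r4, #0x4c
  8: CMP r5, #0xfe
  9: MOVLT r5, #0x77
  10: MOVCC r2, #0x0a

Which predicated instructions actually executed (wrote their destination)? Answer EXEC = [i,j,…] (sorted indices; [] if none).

[0] flags=0010 → (cmp)
[1] flags=0010 VC?T → r5=0x1e
[2] flags=0010 LS?F → skip
[3] flags=0010 CC?F → skip
[4] flags=0010 → (cmp)
[5] flags=0010 CC?F → skip
[6] flags=0010 GE?T → r3=0x17
[7] flags=0010 VC?T → r5=0xf4
[8] flags=1000 → (cmp)
[9] flags=1000 LT?T → r5=0x77
[10] flags=1000 CC?T → r2=0x0a

EXEC = [1,6,7,9,10]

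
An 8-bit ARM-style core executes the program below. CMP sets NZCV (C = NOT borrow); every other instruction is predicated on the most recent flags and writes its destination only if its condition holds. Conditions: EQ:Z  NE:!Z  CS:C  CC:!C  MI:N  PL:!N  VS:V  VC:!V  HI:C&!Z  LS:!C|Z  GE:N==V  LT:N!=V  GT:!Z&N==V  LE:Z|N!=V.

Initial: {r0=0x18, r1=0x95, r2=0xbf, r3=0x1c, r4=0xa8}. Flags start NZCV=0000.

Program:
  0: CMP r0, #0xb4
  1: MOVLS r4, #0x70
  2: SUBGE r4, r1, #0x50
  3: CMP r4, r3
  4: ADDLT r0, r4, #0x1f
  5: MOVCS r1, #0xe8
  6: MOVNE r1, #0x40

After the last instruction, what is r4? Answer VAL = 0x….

VAL = 0x45

[0] flags=0000 → (cmp)
[1] flags=0000 LS?T → r4=0x70
[2] flags=0000 GE?T → r4=0x45
[3] flags=0010 → (cmp)
[4] flags=0010 LT?F → skip
[5] flags=0010 CS?T → r1=0xe8
[6] flags=0010 NE?T → r1=0x40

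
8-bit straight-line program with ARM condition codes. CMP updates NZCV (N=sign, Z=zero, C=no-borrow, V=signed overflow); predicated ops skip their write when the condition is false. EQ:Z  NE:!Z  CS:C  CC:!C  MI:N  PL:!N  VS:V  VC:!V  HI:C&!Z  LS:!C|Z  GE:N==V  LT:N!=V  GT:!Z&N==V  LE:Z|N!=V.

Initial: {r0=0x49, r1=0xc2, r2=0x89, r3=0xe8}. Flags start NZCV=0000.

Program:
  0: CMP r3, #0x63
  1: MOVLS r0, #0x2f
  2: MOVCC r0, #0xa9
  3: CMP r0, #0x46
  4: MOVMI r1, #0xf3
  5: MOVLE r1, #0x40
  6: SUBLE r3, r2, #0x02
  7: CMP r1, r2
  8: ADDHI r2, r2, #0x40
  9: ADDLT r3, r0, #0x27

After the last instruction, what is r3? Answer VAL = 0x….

0: ✓ CMP  NZCV=1010
1: · MOVLS
2: · MOVCC
3: ✓ CMP  NZCV=0010
4: · MOVMI
5: · MOVLE
6: · SUBLE
7: ✓ CMP  NZCV=0010
8: ✓ ADDHI  r2←0xc9
9: · ADDLT

VAL = 0xe8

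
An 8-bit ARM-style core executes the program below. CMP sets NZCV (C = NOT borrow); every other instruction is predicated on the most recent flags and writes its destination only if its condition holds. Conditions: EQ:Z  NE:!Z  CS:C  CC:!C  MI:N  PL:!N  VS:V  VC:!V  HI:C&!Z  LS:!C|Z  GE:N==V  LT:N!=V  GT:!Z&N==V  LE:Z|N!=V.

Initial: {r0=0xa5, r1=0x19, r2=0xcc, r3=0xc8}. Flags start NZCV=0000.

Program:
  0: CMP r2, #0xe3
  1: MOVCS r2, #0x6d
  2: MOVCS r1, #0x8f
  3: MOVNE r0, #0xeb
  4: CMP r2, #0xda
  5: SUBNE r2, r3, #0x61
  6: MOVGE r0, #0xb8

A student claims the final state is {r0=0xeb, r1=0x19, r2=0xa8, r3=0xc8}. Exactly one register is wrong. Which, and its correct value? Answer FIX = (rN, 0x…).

0: ✓ CMP  NZCV=1000
1: · MOVCS
2: · MOVCS
3: ✓ MOVNE  r0←0xeb
4: ✓ CMP  NZCV=1000
5: ✓ SUBNE  r2←0x67
6: · MOVGE

FIX = (r2, 0x67)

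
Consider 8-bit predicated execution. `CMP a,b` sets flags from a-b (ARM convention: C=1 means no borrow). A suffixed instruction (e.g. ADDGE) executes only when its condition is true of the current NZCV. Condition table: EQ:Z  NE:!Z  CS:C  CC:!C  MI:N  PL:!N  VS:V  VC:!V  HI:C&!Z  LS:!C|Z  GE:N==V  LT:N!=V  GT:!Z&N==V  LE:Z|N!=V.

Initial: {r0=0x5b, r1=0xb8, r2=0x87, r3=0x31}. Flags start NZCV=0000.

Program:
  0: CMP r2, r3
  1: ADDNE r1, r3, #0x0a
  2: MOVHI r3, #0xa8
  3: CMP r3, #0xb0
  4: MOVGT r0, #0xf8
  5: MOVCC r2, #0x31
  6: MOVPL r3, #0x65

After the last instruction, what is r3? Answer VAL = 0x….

0: ✓ CMP  NZCV=0011
1: ✓ ADDNE  r1←0x3b
2: ✓ MOVHI  r3←0xa8
3: ✓ CMP  NZCV=1000
4: · MOVGT
5: ✓ MOVCC  r2←0x31
6: · MOVPL

VAL = 0xa8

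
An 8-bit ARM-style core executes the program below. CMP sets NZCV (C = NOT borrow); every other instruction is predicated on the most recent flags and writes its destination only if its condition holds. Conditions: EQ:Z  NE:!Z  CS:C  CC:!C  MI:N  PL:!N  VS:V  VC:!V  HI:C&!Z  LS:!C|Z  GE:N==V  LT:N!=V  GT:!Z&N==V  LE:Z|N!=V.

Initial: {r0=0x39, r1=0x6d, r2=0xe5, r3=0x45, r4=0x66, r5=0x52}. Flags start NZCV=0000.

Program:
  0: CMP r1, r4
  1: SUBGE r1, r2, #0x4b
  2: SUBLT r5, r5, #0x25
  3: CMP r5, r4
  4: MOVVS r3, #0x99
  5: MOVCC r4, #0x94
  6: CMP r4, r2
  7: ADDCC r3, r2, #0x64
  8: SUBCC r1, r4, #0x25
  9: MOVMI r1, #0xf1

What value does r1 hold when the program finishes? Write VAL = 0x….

VAL = 0xf1

0: ✓ CMP  NZCV=0010
1: ✓ SUBGE  r1←0x9a
2: · SUBLT
3: ✓ CMP  NZCV=1000
4: · MOVVS
5: ✓ MOVCC  r4←0x94
6: ✓ CMP  NZCV=1000
7: ✓ ADDCC  r3←0x49
8: ✓ SUBCC  r1←0x6f
9: ✓ MOVMI  r1←0xf1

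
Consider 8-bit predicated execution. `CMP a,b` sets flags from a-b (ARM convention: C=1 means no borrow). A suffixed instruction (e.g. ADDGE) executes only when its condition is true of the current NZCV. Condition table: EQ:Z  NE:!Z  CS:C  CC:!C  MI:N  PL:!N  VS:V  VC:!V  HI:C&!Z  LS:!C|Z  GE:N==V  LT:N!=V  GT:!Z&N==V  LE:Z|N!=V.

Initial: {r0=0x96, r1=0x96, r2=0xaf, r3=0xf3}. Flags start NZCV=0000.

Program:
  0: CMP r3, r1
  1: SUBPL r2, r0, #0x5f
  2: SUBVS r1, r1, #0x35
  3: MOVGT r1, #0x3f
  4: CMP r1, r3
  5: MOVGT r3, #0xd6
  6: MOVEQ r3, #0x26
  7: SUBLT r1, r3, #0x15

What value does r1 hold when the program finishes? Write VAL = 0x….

0: ✓ CMP  NZCV=0010
1: ✓ SUBPL  r2←0x37
2: · SUBVS
3: ✓ MOVGT  r1←0x3f
4: ✓ CMP  NZCV=0000
5: ✓ MOVGT  r3←0xd6
6: · MOVEQ
7: · SUBLT

VAL = 0x3f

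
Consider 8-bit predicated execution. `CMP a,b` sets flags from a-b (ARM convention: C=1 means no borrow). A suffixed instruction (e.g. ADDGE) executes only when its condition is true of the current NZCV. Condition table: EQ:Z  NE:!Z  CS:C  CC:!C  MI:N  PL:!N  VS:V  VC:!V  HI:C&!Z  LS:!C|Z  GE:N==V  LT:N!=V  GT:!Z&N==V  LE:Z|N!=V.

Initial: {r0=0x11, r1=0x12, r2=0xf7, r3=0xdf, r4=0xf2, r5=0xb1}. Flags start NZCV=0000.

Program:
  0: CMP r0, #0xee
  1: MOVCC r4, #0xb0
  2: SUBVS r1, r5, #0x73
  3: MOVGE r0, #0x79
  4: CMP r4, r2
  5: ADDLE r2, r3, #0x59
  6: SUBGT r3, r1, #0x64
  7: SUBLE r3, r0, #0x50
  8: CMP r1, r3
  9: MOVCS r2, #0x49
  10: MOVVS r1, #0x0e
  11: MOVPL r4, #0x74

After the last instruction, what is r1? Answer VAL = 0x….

VAL = 0x12

[0] flags=0000 → (cmp)
[1] flags=0000 CC?T → r4=0xb0
[2] flags=0000 VS?F → skip
[3] flags=0000 GE?T → r0=0x79
[4] flags=1000 → (cmp)
[5] flags=1000 LE?T → r2=0x38
[6] flags=1000 GT?F → skip
[7] flags=1000 LE?T → r3=0x29
[8] flags=1000 → (cmp)
[9] flags=1000 CS?F → skip
[10] flags=1000 VS?F → skip
[11] flags=1000 PL?F → skip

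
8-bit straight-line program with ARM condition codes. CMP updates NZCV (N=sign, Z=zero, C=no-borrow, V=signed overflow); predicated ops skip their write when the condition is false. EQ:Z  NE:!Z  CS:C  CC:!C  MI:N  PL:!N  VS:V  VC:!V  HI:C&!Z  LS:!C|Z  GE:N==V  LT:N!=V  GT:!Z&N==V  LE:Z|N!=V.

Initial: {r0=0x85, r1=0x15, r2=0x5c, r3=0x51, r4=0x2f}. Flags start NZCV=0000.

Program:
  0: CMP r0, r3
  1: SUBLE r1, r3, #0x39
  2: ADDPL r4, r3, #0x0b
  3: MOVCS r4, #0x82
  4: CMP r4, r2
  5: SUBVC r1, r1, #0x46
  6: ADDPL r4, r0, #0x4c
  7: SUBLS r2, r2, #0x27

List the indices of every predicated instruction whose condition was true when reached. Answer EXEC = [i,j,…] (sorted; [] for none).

EXEC = [1,2,3,6]

0: ✓ CMP  NZCV=0011
1: ✓ SUBLE  r1←0x18
2: ✓ ADDPL  r4←0x5c
3: ✓ MOVCS  r4←0x82
4: ✓ CMP  NZCV=0011
5: · SUBVC
6: ✓ ADDPL  r4←0xd1
7: · SUBLS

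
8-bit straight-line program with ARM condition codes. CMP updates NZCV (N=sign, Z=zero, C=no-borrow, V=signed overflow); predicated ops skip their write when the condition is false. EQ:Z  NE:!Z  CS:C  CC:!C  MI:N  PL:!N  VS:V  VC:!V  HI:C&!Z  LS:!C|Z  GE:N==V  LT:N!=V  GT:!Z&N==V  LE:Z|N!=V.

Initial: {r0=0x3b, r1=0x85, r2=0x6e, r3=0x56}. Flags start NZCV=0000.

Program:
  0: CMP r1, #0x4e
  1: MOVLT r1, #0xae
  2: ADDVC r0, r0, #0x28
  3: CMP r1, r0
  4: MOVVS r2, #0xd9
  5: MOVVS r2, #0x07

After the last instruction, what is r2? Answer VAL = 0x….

VAL = 0x07

[0] flags=0011 → (cmp)
[1] flags=0011 LT?T → r1=0xae
[2] flags=0011 VC?F → skip
[3] flags=0011 → (cmp)
[4] flags=0011 VS?T → r2=0xd9
[5] flags=0011 VS?T → r2=0x07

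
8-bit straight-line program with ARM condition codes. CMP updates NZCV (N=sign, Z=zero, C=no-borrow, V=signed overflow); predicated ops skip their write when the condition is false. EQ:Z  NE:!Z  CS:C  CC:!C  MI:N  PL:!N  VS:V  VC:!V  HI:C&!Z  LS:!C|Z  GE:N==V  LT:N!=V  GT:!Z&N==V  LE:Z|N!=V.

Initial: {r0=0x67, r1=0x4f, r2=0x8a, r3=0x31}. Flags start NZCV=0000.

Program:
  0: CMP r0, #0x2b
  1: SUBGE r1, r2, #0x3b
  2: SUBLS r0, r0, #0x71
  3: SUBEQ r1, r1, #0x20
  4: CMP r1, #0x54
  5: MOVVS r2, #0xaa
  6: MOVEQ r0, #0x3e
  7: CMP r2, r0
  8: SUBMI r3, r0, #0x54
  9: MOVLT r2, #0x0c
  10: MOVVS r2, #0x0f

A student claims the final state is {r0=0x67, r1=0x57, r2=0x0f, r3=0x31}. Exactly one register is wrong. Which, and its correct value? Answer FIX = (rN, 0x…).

0: ✓ CMP  NZCV=0010
1: ✓ SUBGE  r1←0x4f
2: · SUBLS
3: · SUBEQ
4: ✓ CMP  NZCV=1000
5: · MOVVS
6: · MOVEQ
7: ✓ CMP  NZCV=0011
8: · SUBMI
9: ✓ MOVLT  r2←0x0c
10: ✓ MOVVS  r2←0x0f

FIX = (r1, 0x4f)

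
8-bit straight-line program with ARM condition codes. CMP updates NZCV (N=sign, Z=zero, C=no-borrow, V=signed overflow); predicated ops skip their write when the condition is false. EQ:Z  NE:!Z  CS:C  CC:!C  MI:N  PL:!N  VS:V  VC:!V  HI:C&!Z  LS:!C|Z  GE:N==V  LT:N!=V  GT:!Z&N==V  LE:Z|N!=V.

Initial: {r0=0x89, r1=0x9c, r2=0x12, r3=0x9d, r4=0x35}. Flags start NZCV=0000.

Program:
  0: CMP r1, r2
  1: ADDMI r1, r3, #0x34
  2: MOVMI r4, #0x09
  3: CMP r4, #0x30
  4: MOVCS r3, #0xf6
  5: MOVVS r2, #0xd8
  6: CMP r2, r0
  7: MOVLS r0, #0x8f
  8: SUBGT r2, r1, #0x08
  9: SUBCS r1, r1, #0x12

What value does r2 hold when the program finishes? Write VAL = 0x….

VAL = 0xc9

0: ✓ CMP  NZCV=1010
1: ✓ ADDMI  r1←0xd1
2: ✓ MOVMI  r4←0x09
3: ✓ CMP  NZCV=1000
4: · MOVCS
5: · MOVVS
6: ✓ CMP  NZCV=1001
7: ✓ MOVLS  r0←0x8f
8: ✓ SUBGT  r2←0xc9
9: · SUBCS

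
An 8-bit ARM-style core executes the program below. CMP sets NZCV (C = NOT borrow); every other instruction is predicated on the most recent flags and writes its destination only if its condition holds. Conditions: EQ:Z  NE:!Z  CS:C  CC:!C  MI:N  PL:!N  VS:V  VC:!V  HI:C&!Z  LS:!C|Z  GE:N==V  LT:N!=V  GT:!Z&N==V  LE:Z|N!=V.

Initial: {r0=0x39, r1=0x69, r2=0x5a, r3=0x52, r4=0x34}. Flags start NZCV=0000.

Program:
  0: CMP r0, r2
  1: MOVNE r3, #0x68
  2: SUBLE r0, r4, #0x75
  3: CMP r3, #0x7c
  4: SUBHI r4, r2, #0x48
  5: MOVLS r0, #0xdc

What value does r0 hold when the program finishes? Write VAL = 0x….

VAL = 0xdc

0: ✓ CMP  NZCV=1000
1: ✓ MOVNE  r3←0x68
2: ✓ SUBLE  r0←0xbf
3: ✓ CMP  NZCV=1000
4: · SUBHI
5: ✓ MOVLS  r0←0xdc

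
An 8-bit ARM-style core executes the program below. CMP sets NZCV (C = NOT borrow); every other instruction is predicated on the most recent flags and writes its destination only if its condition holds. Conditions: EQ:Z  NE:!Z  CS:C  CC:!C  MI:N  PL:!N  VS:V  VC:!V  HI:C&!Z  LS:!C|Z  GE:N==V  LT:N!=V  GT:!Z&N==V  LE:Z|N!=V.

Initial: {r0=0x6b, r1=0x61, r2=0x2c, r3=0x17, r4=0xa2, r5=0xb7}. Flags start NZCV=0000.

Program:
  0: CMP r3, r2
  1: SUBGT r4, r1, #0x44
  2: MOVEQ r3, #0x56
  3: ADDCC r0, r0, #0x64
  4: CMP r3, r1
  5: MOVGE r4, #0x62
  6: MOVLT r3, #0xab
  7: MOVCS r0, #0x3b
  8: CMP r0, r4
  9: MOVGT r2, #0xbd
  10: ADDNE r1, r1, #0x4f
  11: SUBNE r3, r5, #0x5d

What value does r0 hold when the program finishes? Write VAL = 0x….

VAL = 0xcf

0: ✓ CMP  NZCV=1000
1: · SUBGT
2: · MOVEQ
3: ✓ ADDCC  r0←0xcf
4: ✓ CMP  NZCV=1000
5: · MOVGE
6: ✓ MOVLT  r3←0xab
7: · MOVCS
8: ✓ CMP  NZCV=0010
9: ✓ MOVGT  r2←0xbd
10: ✓ ADDNE  r1←0xb0
11: ✓ SUBNE  r3←0x5a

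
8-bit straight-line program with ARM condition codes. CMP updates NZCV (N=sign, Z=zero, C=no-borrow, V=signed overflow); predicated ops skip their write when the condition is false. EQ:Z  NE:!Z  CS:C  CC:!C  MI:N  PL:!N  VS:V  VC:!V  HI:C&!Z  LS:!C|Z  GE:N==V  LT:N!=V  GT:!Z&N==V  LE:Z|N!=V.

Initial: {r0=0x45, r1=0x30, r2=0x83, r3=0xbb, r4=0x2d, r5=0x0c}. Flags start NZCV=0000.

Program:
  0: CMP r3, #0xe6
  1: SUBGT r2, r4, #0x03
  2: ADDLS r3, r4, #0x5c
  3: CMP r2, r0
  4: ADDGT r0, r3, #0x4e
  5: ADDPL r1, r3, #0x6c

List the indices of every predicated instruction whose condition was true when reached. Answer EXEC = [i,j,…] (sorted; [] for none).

0: ✓ CMP  NZCV=1000
1: · SUBGT
2: ✓ ADDLS  r3←0x89
3: ✓ CMP  NZCV=0011
4: · ADDGT
5: ✓ ADDPL  r1←0xf5

EXEC = [2,5]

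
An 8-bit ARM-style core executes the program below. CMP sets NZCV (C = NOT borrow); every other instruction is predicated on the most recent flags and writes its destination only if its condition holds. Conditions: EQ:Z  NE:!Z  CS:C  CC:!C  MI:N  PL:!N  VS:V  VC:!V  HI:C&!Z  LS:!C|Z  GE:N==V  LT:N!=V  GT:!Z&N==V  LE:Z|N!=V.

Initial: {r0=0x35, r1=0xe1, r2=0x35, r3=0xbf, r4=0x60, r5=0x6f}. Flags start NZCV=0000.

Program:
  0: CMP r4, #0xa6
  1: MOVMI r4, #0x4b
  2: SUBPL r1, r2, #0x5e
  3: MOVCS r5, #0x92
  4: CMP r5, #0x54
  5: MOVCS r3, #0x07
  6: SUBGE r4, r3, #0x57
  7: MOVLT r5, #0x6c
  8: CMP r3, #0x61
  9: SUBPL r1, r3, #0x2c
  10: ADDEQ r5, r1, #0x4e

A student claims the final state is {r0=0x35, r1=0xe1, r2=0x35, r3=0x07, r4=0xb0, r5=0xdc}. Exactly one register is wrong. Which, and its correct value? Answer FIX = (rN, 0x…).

FIX = (r5, 0x6f)

0: ✓ CMP  NZCV=1001
1: ✓ MOVMI  r4←0x4b
2: · SUBPL
3: · MOVCS
4: ✓ CMP  NZCV=0010
5: ✓ MOVCS  r3←0x07
6: ✓ SUBGE  r4←0xb0
7: · MOVLT
8: ✓ CMP  NZCV=1000
9: · SUBPL
10: · ADDEQ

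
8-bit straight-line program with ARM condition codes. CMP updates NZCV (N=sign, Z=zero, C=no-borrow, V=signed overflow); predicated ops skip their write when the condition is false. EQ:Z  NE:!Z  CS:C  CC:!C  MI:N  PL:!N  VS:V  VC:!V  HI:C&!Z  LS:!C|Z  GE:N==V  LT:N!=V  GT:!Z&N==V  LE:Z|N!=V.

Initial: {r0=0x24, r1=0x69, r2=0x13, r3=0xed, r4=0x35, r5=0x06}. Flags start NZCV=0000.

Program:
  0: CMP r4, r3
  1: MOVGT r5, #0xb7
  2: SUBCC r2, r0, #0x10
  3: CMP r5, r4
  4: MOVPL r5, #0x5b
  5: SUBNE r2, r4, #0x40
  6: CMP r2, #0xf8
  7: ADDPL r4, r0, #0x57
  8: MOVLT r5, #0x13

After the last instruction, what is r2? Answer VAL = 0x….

VAL = 0xf5

0: ✓ CMP  NZCV=0000
1: ✓ MOVGT  r5←0xb7
2: ✓ SUBCC  r2←0x14
3: ✓ CMP  NZCV=1010
4: · MOVPL
5: ✓ SUBNE  r2←0xf5
6: ✓ CMP  NZCV=1000
7: · ADDPL
8: ✓ MOVLT  r5←0x13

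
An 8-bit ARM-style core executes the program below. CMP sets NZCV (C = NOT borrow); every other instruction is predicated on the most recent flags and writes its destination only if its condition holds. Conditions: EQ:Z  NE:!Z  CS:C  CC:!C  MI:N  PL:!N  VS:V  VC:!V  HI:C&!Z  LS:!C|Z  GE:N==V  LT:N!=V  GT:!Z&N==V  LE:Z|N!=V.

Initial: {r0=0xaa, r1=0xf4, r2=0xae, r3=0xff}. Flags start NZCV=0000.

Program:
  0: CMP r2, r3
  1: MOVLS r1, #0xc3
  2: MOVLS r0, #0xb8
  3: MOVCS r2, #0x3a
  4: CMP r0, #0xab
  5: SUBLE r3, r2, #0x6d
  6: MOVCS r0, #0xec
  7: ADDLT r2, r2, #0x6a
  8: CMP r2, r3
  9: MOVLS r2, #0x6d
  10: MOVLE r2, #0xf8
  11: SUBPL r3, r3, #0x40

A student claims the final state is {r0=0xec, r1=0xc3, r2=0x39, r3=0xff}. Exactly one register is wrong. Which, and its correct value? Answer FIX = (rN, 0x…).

[0] flags=1000 → (cmp)
[1] flags=1000 LS?T → r1=0xc3
[2] flags=1000 LS?T → r0=0xb8
[3] flags=1000 CS?F → skip
[4] flags=0010 → (cmp)
[5] flags=0010 LE?F → skip
[6] flags=0010 CS?T → r0=0xec
[7] flags=0010 LT?F → skip
[8] flags=1000 → (cmp)
[9] flags=1000 LS?T → r2=0x6d
[10] flags=1000 LE?T → r2=0xf8
[11] flags=1000 PL?F → skip

FIX = (r2, 0xf8)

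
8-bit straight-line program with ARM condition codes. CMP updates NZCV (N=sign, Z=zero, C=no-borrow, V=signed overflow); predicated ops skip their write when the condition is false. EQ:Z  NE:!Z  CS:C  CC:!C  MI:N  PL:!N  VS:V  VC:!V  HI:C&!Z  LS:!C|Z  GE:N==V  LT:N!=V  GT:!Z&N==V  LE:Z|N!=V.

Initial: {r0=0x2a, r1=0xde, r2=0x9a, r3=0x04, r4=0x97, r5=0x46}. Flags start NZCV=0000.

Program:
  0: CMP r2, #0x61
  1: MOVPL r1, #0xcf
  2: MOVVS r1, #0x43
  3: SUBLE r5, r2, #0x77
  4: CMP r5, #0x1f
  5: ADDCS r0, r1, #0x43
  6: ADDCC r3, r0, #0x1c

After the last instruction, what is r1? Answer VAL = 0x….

0: ✓ CMP  NZCV=0011
1: ✓ MOVPL  r1←0xcf
2: ✓ MOVVS  r1←0x43
3: ✓ SUBLE  r5←0x23
4: ✓ CMP  NZCV=0010
5: ✓ ADDCS  r0←0x86
6: · ADDCC

VAL = 0x43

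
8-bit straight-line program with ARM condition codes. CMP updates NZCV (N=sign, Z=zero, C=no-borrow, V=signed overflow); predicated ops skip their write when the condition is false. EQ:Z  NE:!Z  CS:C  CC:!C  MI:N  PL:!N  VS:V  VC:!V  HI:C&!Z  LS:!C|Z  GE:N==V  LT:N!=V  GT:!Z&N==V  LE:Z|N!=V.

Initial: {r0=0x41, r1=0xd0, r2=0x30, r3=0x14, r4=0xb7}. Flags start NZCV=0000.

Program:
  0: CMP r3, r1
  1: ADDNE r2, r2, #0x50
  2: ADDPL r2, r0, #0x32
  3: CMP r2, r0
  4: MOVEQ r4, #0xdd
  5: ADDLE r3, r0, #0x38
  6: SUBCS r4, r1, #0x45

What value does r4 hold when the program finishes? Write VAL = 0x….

0: ✓ CMP  NZCV=0000
1: ✓ ADDNE  r2←0x80
2: ✓ ADDPL  r2←0x73
3: ✓ CMP  NZCV=0010
4: · MOVEQ
5: · ADDLE
6: ✓ SUBCS  r4←0x8b

VAL = 0x8b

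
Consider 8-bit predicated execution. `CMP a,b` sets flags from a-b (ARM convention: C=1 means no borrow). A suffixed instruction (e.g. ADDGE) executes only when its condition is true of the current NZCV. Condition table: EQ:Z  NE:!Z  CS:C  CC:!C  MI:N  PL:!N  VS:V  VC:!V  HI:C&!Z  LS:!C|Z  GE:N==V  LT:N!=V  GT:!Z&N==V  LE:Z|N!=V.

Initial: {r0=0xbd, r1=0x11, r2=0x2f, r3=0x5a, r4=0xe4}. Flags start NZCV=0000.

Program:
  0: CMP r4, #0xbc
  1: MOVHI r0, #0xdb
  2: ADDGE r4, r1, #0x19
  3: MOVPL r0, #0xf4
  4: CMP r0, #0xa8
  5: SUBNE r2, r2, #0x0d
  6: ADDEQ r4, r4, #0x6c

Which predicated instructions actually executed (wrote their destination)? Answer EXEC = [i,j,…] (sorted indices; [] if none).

EXEC = [1,2,3,5]

0: ✓ CMP  NZCV=0010
1: ✓ MOVHI  r0←0xdb
2: ✓ ADDGE  r4←0x2a
3: ✓ MOVPL  r0←0xf4
4: ✓ CMP  NZCV=0010
5: ✓ SUBNE  r2←0x22
6: · ADDEQ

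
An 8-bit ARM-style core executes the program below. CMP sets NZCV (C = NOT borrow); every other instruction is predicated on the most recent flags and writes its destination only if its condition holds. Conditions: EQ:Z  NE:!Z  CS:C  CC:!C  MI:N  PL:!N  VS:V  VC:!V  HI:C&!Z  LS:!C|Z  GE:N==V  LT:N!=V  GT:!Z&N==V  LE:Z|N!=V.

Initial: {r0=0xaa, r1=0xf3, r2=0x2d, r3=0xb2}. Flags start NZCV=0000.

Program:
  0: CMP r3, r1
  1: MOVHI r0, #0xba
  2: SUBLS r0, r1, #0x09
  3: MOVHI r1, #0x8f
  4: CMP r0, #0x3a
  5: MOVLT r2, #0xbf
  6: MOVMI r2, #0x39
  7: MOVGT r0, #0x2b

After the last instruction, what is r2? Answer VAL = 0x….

VAL = 0x39

[0] flags=1000 → (cmp)
[1] flags=1000 HI?F → skip
[2] flags=1000 LS?T → r0=0xea
[3] flags=1000 HI?F → skip
[4] flags=1010 → (cmp)
[5] flags=1010 LT?T → r2=0xbf
[6] flags=1010 MI?T → r2=0x39
[7] flags=1010 GT?F → skip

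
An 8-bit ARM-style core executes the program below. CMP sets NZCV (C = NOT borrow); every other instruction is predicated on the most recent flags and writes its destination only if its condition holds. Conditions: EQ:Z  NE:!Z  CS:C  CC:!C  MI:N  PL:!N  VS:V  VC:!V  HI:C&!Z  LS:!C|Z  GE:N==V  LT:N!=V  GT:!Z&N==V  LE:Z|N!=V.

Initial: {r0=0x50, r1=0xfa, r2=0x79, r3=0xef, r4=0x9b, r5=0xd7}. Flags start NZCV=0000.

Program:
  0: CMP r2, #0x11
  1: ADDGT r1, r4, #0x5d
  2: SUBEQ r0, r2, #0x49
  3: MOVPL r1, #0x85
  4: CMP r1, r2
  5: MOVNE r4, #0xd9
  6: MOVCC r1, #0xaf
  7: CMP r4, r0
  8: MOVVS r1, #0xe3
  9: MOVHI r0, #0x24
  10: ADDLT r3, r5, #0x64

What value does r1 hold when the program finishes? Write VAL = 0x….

0: ✓ CMP  NZCV=0010
1: ✓ ADDGT  r1←0xf8
2: · SUBEQ
3: ✓ MOVPL  r1←0x85
4: ✓ CMP  NZCV=0011
5: ✓ MOVNE  r4←0xd9
6: · MOVCC
7: ✓ CMP  NZCV=1010
8: · MOVVS
9: ✓ MOVHI  r0←0x24
10: ✓ ADDLT  r3←0x3b

VAL = 0x85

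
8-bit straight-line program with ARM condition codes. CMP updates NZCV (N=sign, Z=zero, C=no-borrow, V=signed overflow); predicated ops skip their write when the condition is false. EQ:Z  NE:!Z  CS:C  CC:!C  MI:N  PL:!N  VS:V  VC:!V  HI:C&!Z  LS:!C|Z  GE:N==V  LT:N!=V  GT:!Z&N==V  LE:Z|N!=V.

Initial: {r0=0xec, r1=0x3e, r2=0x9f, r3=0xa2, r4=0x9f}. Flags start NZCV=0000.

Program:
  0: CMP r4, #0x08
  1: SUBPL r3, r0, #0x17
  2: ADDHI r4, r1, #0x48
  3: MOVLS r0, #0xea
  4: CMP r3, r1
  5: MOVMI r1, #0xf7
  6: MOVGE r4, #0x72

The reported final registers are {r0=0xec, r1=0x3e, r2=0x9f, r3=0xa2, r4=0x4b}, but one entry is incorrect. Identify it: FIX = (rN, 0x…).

FIX = (r4, 0x86)

[0] flags=1010 → (cmp)
[1] flags=1010 PL?F → skip
[2] flags=1010 HI?T → r4=0x86
[3] flags=1010 LS?F → skip
[4] flags=0011 → (cmp)
[5] flags=0011 MI?F → skip
[6] flags=0011 GE?F → skip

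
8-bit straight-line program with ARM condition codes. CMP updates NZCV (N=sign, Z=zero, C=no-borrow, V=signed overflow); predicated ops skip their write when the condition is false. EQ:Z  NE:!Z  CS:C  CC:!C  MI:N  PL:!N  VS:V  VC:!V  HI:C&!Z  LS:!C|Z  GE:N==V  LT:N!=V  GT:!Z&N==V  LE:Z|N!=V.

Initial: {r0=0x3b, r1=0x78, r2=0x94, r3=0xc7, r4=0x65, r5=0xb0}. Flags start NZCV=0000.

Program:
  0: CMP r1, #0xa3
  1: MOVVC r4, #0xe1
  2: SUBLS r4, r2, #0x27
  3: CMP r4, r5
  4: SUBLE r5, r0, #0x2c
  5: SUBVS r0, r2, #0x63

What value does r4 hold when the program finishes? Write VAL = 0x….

[0] flags=1001 → (cmp)
[1] flags=1001 VC?F → skip
[2] flags=1001 LS?T → r4=0x6d
[3] flags=1001 → (cmp)
[4] flags=1001 LE?F → skip
[5] flags=1001 VS?T → r0=0x31

VAL = 0x6d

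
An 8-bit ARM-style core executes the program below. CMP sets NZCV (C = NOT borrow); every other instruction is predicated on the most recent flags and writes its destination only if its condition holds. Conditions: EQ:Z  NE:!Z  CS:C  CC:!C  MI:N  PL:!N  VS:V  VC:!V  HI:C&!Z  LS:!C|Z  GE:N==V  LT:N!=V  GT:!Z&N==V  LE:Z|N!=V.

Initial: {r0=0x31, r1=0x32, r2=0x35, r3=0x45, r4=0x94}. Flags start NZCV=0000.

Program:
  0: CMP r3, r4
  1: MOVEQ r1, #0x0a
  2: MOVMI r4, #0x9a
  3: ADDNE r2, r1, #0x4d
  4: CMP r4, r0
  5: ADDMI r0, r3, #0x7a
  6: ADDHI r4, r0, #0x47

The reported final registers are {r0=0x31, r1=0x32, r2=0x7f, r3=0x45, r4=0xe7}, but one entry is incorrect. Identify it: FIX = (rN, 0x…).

[0] flags=1001 → (cmp)
[1] flags=1001 EQ?F → skip
[2] flags=1001 MI?T → r4=0x9a
[3] flags=1001 NE?T → r2=0x7f
[4] flags=0011 → (cmp)
[5] flags=0011 MI?F → skip
[6] flags=0011 HI?T → r4=0x78

FIX = (r4, 0x78)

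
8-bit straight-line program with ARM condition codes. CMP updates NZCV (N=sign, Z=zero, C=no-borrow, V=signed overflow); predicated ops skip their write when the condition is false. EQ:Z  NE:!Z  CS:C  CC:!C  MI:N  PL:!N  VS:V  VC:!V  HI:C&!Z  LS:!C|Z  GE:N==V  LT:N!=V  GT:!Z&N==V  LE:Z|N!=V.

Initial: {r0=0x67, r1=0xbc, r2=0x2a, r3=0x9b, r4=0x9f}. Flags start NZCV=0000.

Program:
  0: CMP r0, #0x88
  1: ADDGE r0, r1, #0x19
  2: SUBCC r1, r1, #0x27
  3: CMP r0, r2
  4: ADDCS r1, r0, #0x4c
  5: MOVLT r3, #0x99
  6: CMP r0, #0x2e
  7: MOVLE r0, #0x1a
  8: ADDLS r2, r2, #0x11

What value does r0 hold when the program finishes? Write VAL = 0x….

VAL = 0x1a

[0] flags=1001 → (cmp)
[1] flags=1001 GE?T → r0=0xd5
[2] flags=1001 CC?T → r1=0x95
[3] flags=1010 → (cmp)
[4] flags=1010 CS?T → r1=0x21
[5] flags=1010 LT?T → r3=0x99
[6] flags=1010 → (cmp)
[7] flags=1010 LE?T → r0=0x1a
[8] flags=1010 LS?F → skip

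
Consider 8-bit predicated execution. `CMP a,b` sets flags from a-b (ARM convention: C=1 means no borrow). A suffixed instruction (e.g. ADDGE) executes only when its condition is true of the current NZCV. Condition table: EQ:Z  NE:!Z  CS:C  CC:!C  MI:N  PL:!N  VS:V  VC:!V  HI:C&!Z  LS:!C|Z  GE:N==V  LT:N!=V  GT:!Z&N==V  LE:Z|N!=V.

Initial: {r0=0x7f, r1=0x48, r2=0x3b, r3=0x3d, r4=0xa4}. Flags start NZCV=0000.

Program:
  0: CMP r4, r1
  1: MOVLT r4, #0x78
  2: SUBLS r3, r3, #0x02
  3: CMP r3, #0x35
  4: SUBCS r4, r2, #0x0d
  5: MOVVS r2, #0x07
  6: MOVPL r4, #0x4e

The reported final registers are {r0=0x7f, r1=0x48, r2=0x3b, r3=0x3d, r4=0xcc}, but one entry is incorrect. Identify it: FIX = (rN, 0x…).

FIX = (r4, 0x4e)

[0] flags=0011 → (cmp)
[1] flags=0011 LT?T → r4=0x78
[2] flags=0011 LS?F → skip
[3] flags=0010 → (cmp)
[4] flags=0010 CS?T → r4=0x2e
[5] flags=0010 VS?F → skip
[6] flags=0010 PL?T → r4=0x4e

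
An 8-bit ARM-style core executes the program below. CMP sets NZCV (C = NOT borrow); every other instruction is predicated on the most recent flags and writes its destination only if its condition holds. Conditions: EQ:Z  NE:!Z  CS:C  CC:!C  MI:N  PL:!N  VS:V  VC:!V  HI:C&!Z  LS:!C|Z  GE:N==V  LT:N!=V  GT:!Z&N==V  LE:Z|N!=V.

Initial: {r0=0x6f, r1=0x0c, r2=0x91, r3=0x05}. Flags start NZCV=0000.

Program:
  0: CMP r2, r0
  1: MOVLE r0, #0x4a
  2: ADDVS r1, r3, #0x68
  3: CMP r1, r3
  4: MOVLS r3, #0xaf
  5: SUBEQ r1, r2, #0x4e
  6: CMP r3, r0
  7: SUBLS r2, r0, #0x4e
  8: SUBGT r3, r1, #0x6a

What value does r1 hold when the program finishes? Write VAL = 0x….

VAL = 0x6d

[0] flags=0011 → (cmp)
[1] flags=0011 LE?T → r0=0x4a
[2] flags=0011 VS?T → r1=0x6d
[3] flags=0010 → (cmp)
[4] flags=0010 LS?F → skip
[5] flags=0010 EQ?F → skip
[6] flags=1000 → (cmp)
[7] flags=1000 LS?T → r2=0xfc
[8] flags=1000 GT?F → skip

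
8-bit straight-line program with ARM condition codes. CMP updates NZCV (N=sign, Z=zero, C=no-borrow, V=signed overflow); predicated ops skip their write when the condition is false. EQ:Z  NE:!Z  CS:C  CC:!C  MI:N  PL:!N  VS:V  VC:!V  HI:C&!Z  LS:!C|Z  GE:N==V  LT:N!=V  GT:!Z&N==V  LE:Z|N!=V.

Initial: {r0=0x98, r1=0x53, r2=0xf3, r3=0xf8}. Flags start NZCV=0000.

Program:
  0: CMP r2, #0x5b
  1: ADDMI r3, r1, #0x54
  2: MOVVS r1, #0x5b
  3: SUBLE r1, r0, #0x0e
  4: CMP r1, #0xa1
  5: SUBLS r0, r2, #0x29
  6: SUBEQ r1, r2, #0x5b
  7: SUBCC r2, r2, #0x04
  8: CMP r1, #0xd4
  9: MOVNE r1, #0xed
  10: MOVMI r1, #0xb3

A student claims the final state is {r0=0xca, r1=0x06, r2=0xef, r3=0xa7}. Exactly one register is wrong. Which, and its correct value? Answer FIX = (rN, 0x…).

FIX = (r1, 0xb3)

0: ✓ CMP  NZCV=1010
1: ✓ ADDMI  r3←0xa7
2: · MOVVS
3: ✓ SUBLE  r1←0x8a
4: ✓ CMP  NZCV=1000
5: ✓ SUBLS  r0←0xca
6: · SUBEQ
7: ✓ SUBCC  r2←0xef
8: ✓ CMP  NZCV=1000
9: ✓ MOVNE  r1←0xed
10: ✓ MOVMI  r1←0xb3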